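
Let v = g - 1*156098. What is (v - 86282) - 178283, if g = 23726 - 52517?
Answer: -449454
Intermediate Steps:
g = -28791
v = -184889 (v = -28791 - 1*156098 = -28791 - 156098 = -184889)
(v - 86282) - 178283 = (-184889 - 86282) - 178283 = -271171 - 178283 = -449454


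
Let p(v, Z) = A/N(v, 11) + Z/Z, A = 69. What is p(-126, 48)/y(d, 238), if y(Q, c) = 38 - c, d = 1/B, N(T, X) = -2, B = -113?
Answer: 67/400 ≈ 0.16750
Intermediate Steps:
d = -1/113 (d = 1/(-113) = -1/113 ≈ -0.0088496)
p(v, Z) = -67/2 (p(v, Z) = 69/(-2) + Z/Z = 69*(-1/2) + 1 = -69/2 + 1 = -67/2)
p(-126, 48)/y(d, 238) = -67/(2*(38 - 1*238)) = -67/(2*(38 - 238)) = -67/2/(-200) = -67/2*(-1/200) = 67/400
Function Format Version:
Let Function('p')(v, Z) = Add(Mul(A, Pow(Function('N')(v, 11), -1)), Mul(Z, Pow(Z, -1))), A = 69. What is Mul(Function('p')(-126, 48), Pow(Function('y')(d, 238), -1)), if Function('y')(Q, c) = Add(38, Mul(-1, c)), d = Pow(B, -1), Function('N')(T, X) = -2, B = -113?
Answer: Rational(67, 400) ≈ 0.16750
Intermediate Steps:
d = Rational(-1, 113) (d = Pow(-113, -1) = Rational(-1, 113) ≈ -0.0088496)
Function('p')(v, Z) = Rational(-67, 2) (Function('p')(v, Z) = Add(Mul(69, Pow(-2, -1)), Mul(Z, Pow(Z, -1))) = Add(Mul(69, Rational(-1, 2)), 1) = Add(Rational(-69, 2), 1) = Rational(-67, 2))
Mul(Function('p')(-126, 48), Pow(Function('y')(d, 238), -1)) = Mul(Rational(-67, 2), Pow(Add(38, Mul(-1, 238)), -1)) = Mul(Rational(-67, 2), Pow(Add(38, -238), -1)) = Mul(Rational(-67, 2), Pow(-200, -1)) = Mul(Rational(-67, 2), Rational(-1, 200)) = Rational(67, 400)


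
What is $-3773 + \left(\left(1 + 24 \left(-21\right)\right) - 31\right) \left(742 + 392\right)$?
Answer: $-609329$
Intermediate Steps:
$-3773 + \left(\left(1 + 24 \left(-21\right)\right) - 31\right) \left(742 + 392\right) = -3773 + \left(\left(1 - 504\right) - 31\right) 1134 = -3773 + \left(-503 - 31\right) 1134 = -3773 - 605556 = -609329$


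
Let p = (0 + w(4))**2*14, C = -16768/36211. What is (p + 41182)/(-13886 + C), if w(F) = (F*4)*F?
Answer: -594620831/83807119 ≈ -7.0951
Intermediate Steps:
w(F) = 4*F**2 (w(F) = (4*F)*F = 4*F**2)
C = -16768/36211 (C = -16768*1/36211 = -16768/36211 ≈ -0.46306)
p = 57344 (p = (0 + 4*4**2)**2*14 = (0 + 4*16)**2*14 = (0 + 64)**2*14 = 64**2*14 = 4096*14 = 57344)
(p + 41182)/(-13886 + C) = (57344 + 41182)/(-13886 - 16768/36211) = 98526/(-502842714/36211) = 98526*(-36211/502842714) = -594620831/83807119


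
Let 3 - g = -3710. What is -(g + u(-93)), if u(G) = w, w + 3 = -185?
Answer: -3525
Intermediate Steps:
w = -188 (w = -3 - 185 = -188)
g = 3713 (g = 3 - 1*(-3710) = 3 + 3710 = 3713)
u(G) = -188
-(g + u(-93)) = -(3713 - 188) = -1*3525 = -3525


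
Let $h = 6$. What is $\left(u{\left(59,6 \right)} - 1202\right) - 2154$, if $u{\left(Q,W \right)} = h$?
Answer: $-3350$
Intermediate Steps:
$u{\left(Q,W \right)} = 6$
$\left(u{\left(59,6 \right)} - 1202\right) - 2154 = \left(6 - 1202\right) - 2154 = -1196 - 2154 = -3350$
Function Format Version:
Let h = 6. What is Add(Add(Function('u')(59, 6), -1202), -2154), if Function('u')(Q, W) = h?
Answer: -3350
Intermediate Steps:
Function('u')(Q, W) = 6
Add(Add(Function('u')(59, 6), -1202), -2154) = Add(Add(6, -1202), -2154) = Add(-1196, -2154) = -3350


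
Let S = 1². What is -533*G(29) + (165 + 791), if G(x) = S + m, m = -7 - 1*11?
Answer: 10017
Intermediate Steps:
S = 1
m = -18 (m = -7 - 11 = -18)
G(x) = -17 (G(x) = 1 - 18 = -17)
-533*G(29) + (165 + 791) = -533*(-17) + (165 + 791) = 9061 + 956 = 10017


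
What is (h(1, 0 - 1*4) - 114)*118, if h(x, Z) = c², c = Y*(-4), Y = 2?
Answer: -5900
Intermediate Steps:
c = -8 (c = 2*(-4) = -8)
h(x, Z) = 64 (h(x, Z) = (-8)² = 64)
(h(1, 0 - 1*4) - 114)*118 = (64 - 114)*118 = -50*118 = -5900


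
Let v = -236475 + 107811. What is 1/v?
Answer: -1/128664 ≈ -7.7722e-6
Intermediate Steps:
v = -128664
1/v = 1/(-128664) = -1/128664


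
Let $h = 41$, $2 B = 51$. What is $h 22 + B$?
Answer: $\frac{1855}{2} \approx 927.5$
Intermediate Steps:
$B = \frac{51}{2}$ ($B = \frac{1}{2} \cdot 51 = \frac{51}{2} \approx 25.5$)
$h 22 + B = 41 \cdot 22 + \frac{51}{2} = 902 + \frac{51}{2} = \frac{1855}{2}$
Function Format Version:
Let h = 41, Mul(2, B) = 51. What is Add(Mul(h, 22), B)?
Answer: Rational(1855, 2) ≈ 927.50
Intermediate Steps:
B = Rational(51, 2) (B = Mul(Rational(1, 2), 51) = Rational(51, 2) ≈ 25.500)
Add(Mul(h, 22), B) = Add(Mul(41, 22), Rational(51, 2)) = Add(902, Rational(51, 2)) = Rational(1855, 2)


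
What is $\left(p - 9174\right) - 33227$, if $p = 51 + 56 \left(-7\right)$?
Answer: $-42742$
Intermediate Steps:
$p = -341$ ($p = 51 - 392 = -341$)
$\left(p - 9174\right) - 33227 = \left(-341 - 9174\right) - 33227 = -9515 - 33227 = -42742$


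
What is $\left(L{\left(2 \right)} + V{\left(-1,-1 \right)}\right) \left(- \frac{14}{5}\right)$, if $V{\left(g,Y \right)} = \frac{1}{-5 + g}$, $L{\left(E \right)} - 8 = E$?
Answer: $- \frac{413}{15} \approx -27.533$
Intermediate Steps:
$L{\left(E \right)} = 8 + E$
$\left(L{\left(2 \right)} + V{\left(-1,-1 \right)}\right) \left(- \frac{14}{5}\right) = \left(\left(8 + 2\right) + \frac{1}{-5 - 1}\right) \left(- \frac{14}{5}\right) = \left(10 + \frac{1}{-6}\right) \left(\left(-14\right) \frac{1}{5}\right) = \left(10 - \frac{1}{6}\right) \left(- \frac{14}{5}\right) = \frac{59}{6} \left(- \frac{14}{5}\right) = - \frac{413}{15}$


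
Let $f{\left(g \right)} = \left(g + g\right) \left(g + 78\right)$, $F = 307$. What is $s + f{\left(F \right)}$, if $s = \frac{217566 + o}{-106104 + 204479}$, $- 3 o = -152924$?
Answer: $\frac{69765404372}{295125} \approx 2.3639 \cdot 10^{5}$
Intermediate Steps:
$o = \frac{152924}{3}$ ($o = \left(- \frac{1}{3}\right) \left(-152924\right) = \frac{152924}{3} \approx 50975.0$)
$f{\left(g \right)} = 2 g \left(78 + g\right)$
$s = \frac{805622}{295125}$ ($s = \frac{217566 + \frac{152924}{3}}{-106104 + 204479} = \frac{805622}{3 \cdot 98375} = \frac{805622}{3} \cdot \frac{1}{98375} = \frac{805622}{295125} \approx 2.7298$)
$s + f{\left(F \right)} = \frac{805622}{295125} + 2 \cdot 307 \left(78 + 307\right) = \frac{805622}{295125} + 2 \cdot 307 \cdot 385 = \frac{805622}{295125} + 236390 = \frac{69765404372}{295125}$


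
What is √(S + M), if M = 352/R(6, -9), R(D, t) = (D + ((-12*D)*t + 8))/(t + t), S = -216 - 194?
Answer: I*√45968618/331 ≈ 20.483*I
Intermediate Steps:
S = -410
R(D, t) = (8 + D - 12*D*t)/(2*t) (R(D, t) = (D + (-12*D*t + 8))/((2*t)) = (D + (8 - 12*D*t))*(1/(2*t)) = (8 + D - 12*D*t)*(1/(2*t)) = (8 + D - 12*D*t)/(2*t))
M = -3168/331 (M = 352/(((½)*(8 + 6 - 12*6*(-9))/(-9))) = 352/(((½)*(-⅑)*(8 + 6 + 648))) = 352/(((½)*(-⅑)*662)) = 352/(-331/9) = 352*(-9/331) = -3168/331 ≈ -9.5710)
√(S + M) = √(-410 - 3168/331) = √(-138878/331) = I*√45968618/331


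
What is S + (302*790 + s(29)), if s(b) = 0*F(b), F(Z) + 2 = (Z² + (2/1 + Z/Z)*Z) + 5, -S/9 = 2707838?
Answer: -24131962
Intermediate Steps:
S = -24370542 (S = -9*2707838 = -24370542)
F(Z) = 3 + Z² + 3*Z (F(Z) = -2 + ((Z² + (2/1 + Z/Z)*Z) + 5) = -2 + ((Z² + (2*1 + 1)*Z) + 5) = -2 + ((Z² + (2 + 1)*Z) + 5) = -2 + ((Z² + 3*Z) + 5) = -2 + (5 + Z² + 3*Z) = 3 + Z² + 3*Z)
s(b) = 0 (s(b) = 0*(3 + b² + 3*b) = 0)
S + (302*790 + s(29)) = -24370542 + (302*790 + 0) = -24370542 + (238580 + 0) = -24370542 + 238580 = -24131962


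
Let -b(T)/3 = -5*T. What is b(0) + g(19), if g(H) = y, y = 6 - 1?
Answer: 5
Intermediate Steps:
b(T) = 15*T (b(T) = -(-15)*T = 15*T)
y = 5
g(H) = 5
b(0) + g(19) = 15*0 + 5 = 0 + 5 = 5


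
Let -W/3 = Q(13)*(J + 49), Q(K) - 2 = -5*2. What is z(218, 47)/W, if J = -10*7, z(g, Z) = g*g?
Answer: -11881/126 ≈ -94.294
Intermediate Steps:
z(g, Z) = g**2
Q(K) = -8 (Q(K) = 2 - 5*2 = 2 - 10 = -8)
J = -70
W = -504 (W = -(-24)*(-70 + 49) = -(-24)*(-21) = -3*168 = -504)
z(218, 47)/W = 218**2/(-504) = 47524*(-1/504) = -11881/126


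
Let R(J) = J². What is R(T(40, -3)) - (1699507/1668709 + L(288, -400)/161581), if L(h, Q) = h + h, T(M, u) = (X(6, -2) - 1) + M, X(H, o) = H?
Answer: 77961222909182/38518809847 ≈ 2024.0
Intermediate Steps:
T(M, u) = 5 + M (T(M, u) = (6 - 1) + M = 5 + M)
L(h, Q) = 2*h
R(T(40, -3)) - (1699507/1668709 + L(288, -400)/161581) = (5 + 40)² - (1699507/1668709 + (2*288)/161581) = 45² - (1699507*(1/1668709) + 576*(1/161581)) = 2025 - (1699507/1668709 + 576/161581) = 2025 - 1*39367030993/38518809847 = 2025 - 39367030993/38518809847 = 77961222909182/38518809847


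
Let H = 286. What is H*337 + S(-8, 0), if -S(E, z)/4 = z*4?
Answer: 96382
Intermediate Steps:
S(E, z) = -16*z (S(E, z) = -4*z*4 = -16*z)
H*337 + S(-8, 0) = 286*337 - 16*0 = 96382 + 0 = 96382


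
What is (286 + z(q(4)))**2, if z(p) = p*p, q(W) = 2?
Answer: 84100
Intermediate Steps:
z(p) = p**2
(286 + z(q(4)))**2 = (286 + 2**2)**2 = (286 + 4)**2 = 290**2 = 84100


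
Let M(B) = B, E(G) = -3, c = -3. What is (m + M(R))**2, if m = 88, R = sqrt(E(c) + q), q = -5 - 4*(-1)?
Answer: 7740 + 352*I ≈ 7740.0 + 352.0*I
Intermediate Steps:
q = -1 (q = -5 + 4 = -1)
R = 2*I (R = sqrt(-3 - 1) = sqrt(-4) = 2*I ≈ 2.0*I)
(m + M(R))**2 = (88 + 2*I)**2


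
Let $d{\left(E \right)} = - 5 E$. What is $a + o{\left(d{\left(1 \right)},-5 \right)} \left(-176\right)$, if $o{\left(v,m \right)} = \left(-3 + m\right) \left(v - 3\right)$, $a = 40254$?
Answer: $28990$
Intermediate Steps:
$o{\left(v,m \right)} = \left(-3 + m\right) \left(-3 + v\right)$
$a + o{\left(d{\left(1 \right)},-5 \right)} \left(-176\right) = 40254 + \left(9 - -15 - 3 \left(\left(-5\right) 1\right) - 5 \left(\left(-5\right) 1\right)\right) \left(-176\right) = 40254 + \left(9 + 15 - -15 - -25\right) \left(-176\right) = 40254 + \left(9 + 15 + 15 + 25\right) \left(-176\right) = 40254 + 64 \left(-176\right) = 40254 - 11264 = 28990$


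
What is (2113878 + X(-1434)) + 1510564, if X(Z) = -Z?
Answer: 3625876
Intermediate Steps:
(2113878 + X(-1434)) + 1510564 = (2113878 - 1*(-1434)) + 1510564 = (2113878 + 1434) + 1510564 = 2115312 + 1510564 = 3625876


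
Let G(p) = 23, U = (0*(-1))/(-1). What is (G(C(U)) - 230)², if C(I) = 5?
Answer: 42849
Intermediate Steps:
U = 0 (U = 0*(-1) = 0)
(G(C(U)) - 230)² = (23 - 230)² = (-207)² = 42849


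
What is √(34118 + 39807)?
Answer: 5*√2957 ≈ 271.89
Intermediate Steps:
√(34118 + 39807) = √73925 = 5*√2957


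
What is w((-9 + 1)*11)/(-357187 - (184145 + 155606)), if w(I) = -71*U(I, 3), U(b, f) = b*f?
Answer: -852/31679 ≈ -0.026895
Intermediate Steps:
w(I) = -213*I (w(I) = -71*I*3 = -213*I)
w((-9 + 1)*11)/(-357187 - (184145 + 155606)) = (-213*(-9 + 1)*11)/(-357187 - (184145 + 155606)) = (-(-1704)*11)/(-357187 - 1*339751) = (-213*(-88))/(-357187 - 339751) = 18744/(-696938) = 18744*(-1/696938) = -852/31679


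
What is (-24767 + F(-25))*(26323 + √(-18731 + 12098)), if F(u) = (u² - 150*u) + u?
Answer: -537436691 - 61251*I*√737 ≈ -5.3744e+8 - 1.6628e+6*I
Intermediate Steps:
F(u) = u² - 149*u
(-24767 + F(-25))*(26323 + √(-18731 + 12098)) = (-24767 - 25*(-149 - 25))*(26323 + √(-18731 + 12098)) = (-24767 - 25*(-174))*(26323 + √(-6633)) = (-24767 + 4350)*(26323 + 3*I*√737) = -20417*(26323 + 3*I*√737) = -537436691 - 61251*I*√737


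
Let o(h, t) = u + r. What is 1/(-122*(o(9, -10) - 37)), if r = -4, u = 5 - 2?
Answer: 1/4636 ≈ 0.00021570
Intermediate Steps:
u = 3
o(h, t) = -1 (o(h, t) = 3 - 4 = -1)
1/(-122*(o(9, -10) - 37)) = 1/(-122*(-1 - 37)) = 1/(-122*(-38)) = 1/4636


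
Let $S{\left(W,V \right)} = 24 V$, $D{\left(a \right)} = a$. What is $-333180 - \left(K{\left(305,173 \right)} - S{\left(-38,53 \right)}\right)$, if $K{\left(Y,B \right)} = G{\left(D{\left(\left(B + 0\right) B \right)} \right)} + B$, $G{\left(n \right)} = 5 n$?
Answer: $-481726$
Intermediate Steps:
$K{\left(Y,B \right)} = B + 5 B^{2}$ ($K{\left(Y,B \right)} = 5 \left(B + 0\right) B + B = 5 B B + B = 5 B^{2} + B = B + 5 B^{2}$)
$-333180 - \left(K{\left(305,173 \right)} - S{\left(-38,53 \right)}\right) = -333180 - \left(173 \left(1 + 5 \cdot 173\right) - 24 \cdot 53\right) = -333180 - \left(173 \left(1 + 865\right) - 1272\right) = -333180 - \left(173 \cdot 866 - 1272\right) = -333180 - \left(149818 - 1272\right) = -333180 - 148546 = -481726$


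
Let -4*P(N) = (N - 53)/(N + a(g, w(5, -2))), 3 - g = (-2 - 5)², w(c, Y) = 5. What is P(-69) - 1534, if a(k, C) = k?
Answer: -352881/230 ≈ -1534.3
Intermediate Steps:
g = -46 (g = 3 - (-2 - 5)² = 3 - 1*(-7)² = 3 - 1*49 = 3 - 49 = -46)
P(N) = -(-53 + N)/(4*(-46 + N)) (P(N) = -(N - 53)/(4*(N - 46)) = -(-53 + N)/(4*(-46 + N)))
P(-69) - 1534 = (53 - 1*(-69))/(4*(-46 - 69)) - 1534 = (¼)*(53 + 69)/(-115) - 1534 = (¼)*(-1/115)*122 - 1534 = -61/230 - 1534 = -352881/230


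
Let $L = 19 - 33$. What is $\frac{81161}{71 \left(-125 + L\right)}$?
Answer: $- \frac{81161}{9869} \approx -8.2238$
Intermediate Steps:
$L = -14$
$\frac{81161}{71 \left(-125 + L\right)} = \frac{81161}{71 \left(-125 - 14\right)} = \frac{81161}{71 \left(-139\right)} = \frac{81161}{-9869} = 81161 \left(- \frac{1}{9869}\right) = - \frac{81161}{9869}$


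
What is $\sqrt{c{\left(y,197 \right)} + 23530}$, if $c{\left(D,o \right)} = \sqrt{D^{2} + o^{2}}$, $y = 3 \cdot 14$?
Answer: $\sqrt{23530 + \sqrt{40573}} \approx 154.05$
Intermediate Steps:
$y = 42$
$\sqrt{c{\left(y,197 \right)} + 23530} = \sqrt{\sqrt{42^{2} + 197^{2}} + 23530} = \sqrt{\sqrt{1764 + 38809} + 23530} = \sqrt{\sqrt{40573} + 23530} = \sqrt{23530 + \sqrt{40573}}$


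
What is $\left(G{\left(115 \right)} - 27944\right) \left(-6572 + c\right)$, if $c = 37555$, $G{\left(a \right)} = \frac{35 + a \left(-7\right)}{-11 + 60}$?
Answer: $- \frac{6063930794}{7} \approx -8.6628 \cdot 10^{8}$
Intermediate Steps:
$G{\left(a \right)} = \frac{5}{7} - \frac{a}{7}$ ($G{\left(a \right)} = \frac{35 - 7 a}{49} = \left(35 - 7 a\right) \frac{1}{49} = \frac{5}{7} - \frac{a}{7}$)
$\left(G{\left(115 \right)} - 27944\right) \left(-6572 + c\right) = \left(\left(\frac{5}{7} - \frac{115}{7}\right) - 27944\right) \left(-6572 + 37555\right) = \left(\left(\frac{5}{7} - \frac{115}{7}\right) - 27944\right) 30983 = \left(- \frac{110}{7} - 27944\right) 30983 = \left(- \frac{195718}{7}\right) 30983 = - \frac{6063930794}{7}$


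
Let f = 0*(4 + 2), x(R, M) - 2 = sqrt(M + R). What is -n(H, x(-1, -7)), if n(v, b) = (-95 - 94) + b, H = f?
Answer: 187 - 2*I*sqrt(2) ≈ 187.0 - 2.8284*I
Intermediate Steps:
x(R, M) = 2 + sqrt(M + R)
f = 0 (f = 0*6 = 0)
H = 0
n(v, b) = -189 + b
-n(H, x(-1, -7)) = -(-189 + (2 + sqrt(-7 - 1))) = -(-189 + (2 + sqrt(-8))) = -(-189 + (2 + 2*I*sqrt(2))) = -(-187 + 2*I*sqrt(2)) = 187 - 2*I*sqrt(2)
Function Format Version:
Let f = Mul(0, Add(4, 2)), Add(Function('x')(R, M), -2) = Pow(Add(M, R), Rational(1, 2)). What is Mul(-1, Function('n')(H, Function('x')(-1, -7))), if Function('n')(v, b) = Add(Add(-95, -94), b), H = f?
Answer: Add(187, Mul(-2, I, Pow(2, Rational(1, 2)))) ≈ Add(187.00, Mul(-2.8284, I))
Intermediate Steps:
Function('x')(R, M) = Add(2, Pow(Add(M, R), Rational(1, 2)))
f = 0 (f = Mul(0, 6) = 0)
H = 0
Function('n')(v, b) = Add(-189, b)
Mul(-1, Function('n')(H, Function('x')(-1, -7))) = Mul(-1, Add(-189, Add(2, Pow(Add(-7, -1), Rational(1, 2))))) = Mul(-1, Add(-189, Add(2, Pow(-8, Rational(1, 2))))) = Mul(-1, Add(-189, Add(2, Mul(2, I, Pow(2, Rational(1, 2)))))) = Mul(-1, Add(-187, Mul(2, I, Pow(2, Rational(1, 2))))) = Add(187, Mul(-2, I, Pow(2, Rational(1, 2))))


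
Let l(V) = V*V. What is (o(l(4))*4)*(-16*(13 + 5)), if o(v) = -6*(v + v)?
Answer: 221184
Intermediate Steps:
l(V) = V²
o(v) = -12*v
(o(l(4))*4)*(-16*(13 + 5)) = (-12*4²*4)*(-16*(13 + 5)) = (-12*16*4)*(-16*18) = -192*4*(-288) = -768*(-288) = 221184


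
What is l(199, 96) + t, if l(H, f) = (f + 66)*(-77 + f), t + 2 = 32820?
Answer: 35896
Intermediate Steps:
t = 32818 (t = -2 + 32820 = 32818)
l(H, f) = (-77 + f)*(66 + f) (l(H, f) = (66 + f)*(-77 + f) = (-77 + f)*(66 + f))
l(199, 96) + t = (-5082 + 96**2 - 11*96) + 32818 = (-5082 + 9216 - 1056) + 32818 = 3078 + 32818 = 35896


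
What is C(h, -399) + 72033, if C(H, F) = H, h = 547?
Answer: 72580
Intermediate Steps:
C(h, -399) + 72033 = 547 + 72033 = 72580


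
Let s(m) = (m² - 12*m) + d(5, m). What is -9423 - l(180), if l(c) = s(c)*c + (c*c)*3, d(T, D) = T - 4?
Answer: -5550003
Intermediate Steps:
d(T, D) = -4 + T
s(m) = 1 + m² - 12*m (s(m) = (m² - 12*m) + (-4 + 5) = (m² - 12*m) + 1 = 1 + m² - 12*m)
l(c) = 3*c² + c*(1 + c² - 12*c) (l(c) = (1 + c² - 12*c)*c + (c*c)*3 = c*(1 + c² - 12*c) + c²*3 = c*(1 + c² - 12*c) + 3*c² = 3*c² + c*(1 + c² - 12*c))
-9423 - l(180) = -9423 - 180*(1 + 180² - 9*180) = -9423 - 180*(1 + 32400 - 1620) = -9423 - 180*30781 = -9423 - 1*5540580 = -9423 - 5540580 = -5550003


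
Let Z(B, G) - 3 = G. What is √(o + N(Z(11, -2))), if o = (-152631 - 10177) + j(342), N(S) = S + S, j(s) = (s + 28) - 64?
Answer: 50*I*√65 ≈ 403.11*I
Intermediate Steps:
Z(B, G) = 3 + G
j(s) = -36 + s (j(s) = (28 + s) - 64 = -36 + s)
N(S) = 2*S
o = -162502 (o = (-152631 - 10177) + (-36 + 342) = -162808 + 306 = -162502)
√(o + N(Z(11, -2))) = √(-162502 + 2*(3 - 2)) = √(-162502 + 2*1) = √(-162502 + 2) = √(-162500) = 50*I*√65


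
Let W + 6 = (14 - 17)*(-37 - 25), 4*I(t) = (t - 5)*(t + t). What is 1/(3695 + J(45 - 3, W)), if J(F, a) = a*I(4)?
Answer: 1/3335 ≈ 0.00029985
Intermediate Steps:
I(t) = t*(-5 + t)/2 (I(t) = ((t - 5)*(t + t))/4 = ((-5 + t)*(2*t))/4 = (2*t*(-5 + t))/4 = t*(-5 + t)/2)
W = 180 (W = -6 + (14 - 17)*(-37 - 25) = -6 - 3*(-62) = -6 + 186 = 180)
J(F, a) = -2*a (J(F, a) = a*((½)*4*(-5 + 4)) = a*((½)*4*(-1)) = a*(-2) = -2*a)
1/(3695 + J(45 - 3, W)) = 1/(3695 - 2*180) = 1/(3695 - 360) = 1/3335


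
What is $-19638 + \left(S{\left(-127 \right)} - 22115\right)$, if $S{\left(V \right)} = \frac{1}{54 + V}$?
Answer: $- \frac{3047970}{73} \approx -41753.0$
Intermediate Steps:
$-19638 + \left(S{\left(-127 \right)} - 22115\right) = -19638 - \left(22115 - \frac{1}{54 - 127}\right) = -19638 - \left(22115 - \frac{1}{-73}\right) = -19638 - \frac{1614396}{73} = - \frac{3047970}{73}$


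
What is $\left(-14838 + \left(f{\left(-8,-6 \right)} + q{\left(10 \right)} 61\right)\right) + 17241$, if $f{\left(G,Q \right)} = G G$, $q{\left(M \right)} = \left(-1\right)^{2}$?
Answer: $2528$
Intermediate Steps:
$q{\left(M \right)} = 1$
$f{\left(G,Q \right)} = G^{2}$
$\left(-14838 + \left(f{\left(-8,-6 \right)} + q{\left(10 \right)} 61\right)\right) + 17241 = \left(-14838 + \left(\left(-8\right)^{2} + 1 \cdot 61\right)\right) + 17241 = \left(-14838 + \left(64 + 61\right)\right) + 17241 = \left(-14838 + 125\right) + 17241 = -14713 + 17241 = 2528$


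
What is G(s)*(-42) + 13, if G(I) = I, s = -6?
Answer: 265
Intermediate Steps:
G(s)*(-42) + 13 = -6*(-42) + 13 = 252 + 13 = 265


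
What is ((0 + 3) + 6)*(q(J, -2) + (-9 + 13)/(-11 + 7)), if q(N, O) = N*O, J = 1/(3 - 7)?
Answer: -9/2 ≈ -4.5000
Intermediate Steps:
J = -1/4 (J = 1/(-4) = -1/4 ≈ -0.25000)
((0 + 3) + 6)*(q(J, -2) + (-9 + 13)/(-11 + 7)) = ((0 + 3) + 6)*(-1/4*(-2) + (-9 + 13)/(-11 + 7)) = (3 + 6)*(1/2 + 4/(-4)) = 9*(1/2 + 4*(-1/4)) = 9*(1/2 - 1) = 9*(-1/2) = -9/2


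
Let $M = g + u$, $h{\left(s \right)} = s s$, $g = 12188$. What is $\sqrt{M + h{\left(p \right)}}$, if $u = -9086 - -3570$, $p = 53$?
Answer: $\sqrt{9481} \approx 97.37$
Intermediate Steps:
$u = -5516$ ($u = -9086 + 3570 = -5516$)
$h{\left(s \right)} = s^{2}$
$M = 6672$ ($M = 12188 - 5516 = 6672$)
$\sqrt{M + h{\left(p \right)}} = \sqrt{6672 + 53^{2}} = \sqrt{6672 + 2809} = \sqrt{9481}$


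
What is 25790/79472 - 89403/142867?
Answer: -1710247643/5676963112 ≈ -0.30126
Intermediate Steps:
25790/79472 - 89403/142867 = 25790*(1/79472) - 89403*1/142867 = 12895/39736 - 89403/142867 = -1710247643/5676963112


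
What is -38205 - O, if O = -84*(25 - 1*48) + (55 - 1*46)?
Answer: -40146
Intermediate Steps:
O = 1941 (O = -84*(25 - 48) + (55 - 46) = -84*(-23) + 9 = 1932 + 9 = 1941)
-38205 - O = -38205 - 1*1941 = -38205 - 1941 = -40146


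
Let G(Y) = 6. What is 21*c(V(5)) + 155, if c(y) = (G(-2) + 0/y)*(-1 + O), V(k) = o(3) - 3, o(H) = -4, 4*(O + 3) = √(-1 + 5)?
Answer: -286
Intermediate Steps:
O = -5/2 (O = -3 + √(-1 + 5)/4 = -3 + √4/4 = -3 + (¼)*2 = -3 + ½ = -5/2 ≈ -2.5000)
V(k) = -7 (V(k) = -4 - 3 = -7)
c(y) = -21 (c(y) = (6 + 0/y)*(-1 - 5/2) = (6 + 0)*(-7/2) = 6*(-7/2) = -21)
21*c(V(5)) + 155 = 21*(-21) + 155 = -441 + 155 = -286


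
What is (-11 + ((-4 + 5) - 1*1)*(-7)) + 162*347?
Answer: 56203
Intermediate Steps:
(-11 + ((-4 + 5) - 1*1)*(-7)) + 162*347 = (-11 + (1 - 1)*(-7)) + 56214 = (-11 + 0*(-7)) + 56214 = (-11 + 0) + 56214 = -11 + 56214 = 56203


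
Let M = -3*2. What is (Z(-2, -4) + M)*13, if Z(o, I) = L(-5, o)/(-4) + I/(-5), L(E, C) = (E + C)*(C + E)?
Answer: -4537/20 ≈ -226.85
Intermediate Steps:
L(E, C) = (C + E)² (L(E, C) = (C + E)*(C + E) = (C + E)²)
Z(o, I) = -(-5 + o)²/4 - I/5 (Z(o, I) = (o - 5)²/(-4) + I/(-5) = (-5 + o)²*(-¼) + I*(-⅕) = -(-5 + o)²/4 - I/5)
M = -6
(Z(-2, -4) + M)*13 = ((-(-5 - 2)²/4 - ⅕*(-4)) - 6)*13 = ((-¼*(-7)² + ⅘) - 6)*13 = ((-¼*49 + ⅘) - 6)*13 = ((-49/4 + ⅘) - 6)*13 = (-229/20 - 6)*13 = -349/20*13 = -4537/20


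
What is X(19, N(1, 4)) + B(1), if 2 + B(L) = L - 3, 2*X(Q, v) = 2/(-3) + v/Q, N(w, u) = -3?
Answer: -503/114 ≈ -4.4123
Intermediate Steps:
X(Q, v) = -⅓ + v/(2*Q) (X(Q, v) = (2/(-3) + v/Q)/2 = (2*(-⅓) + v/Q)/2 = (-⅔ + v/Q)/2 = -⅓ + v/(2*Q))
B(L) = -5 + L (B(L) = -2 + (L - 3) = -2 + (-3 + L) = -5 + L)
X(19, N(1, 4)) + B(1) = ((½)*(-3) - ⅓*19)/19 + (-5 + 1) = (-3/2 - 19/3)/19 - 4 = (1/19)*(-47/6) - 4 = -47/114 - 4 = -503/114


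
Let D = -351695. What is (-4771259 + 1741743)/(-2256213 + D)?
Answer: 757379/651977 ≈ 1.1617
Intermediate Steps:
(-4771259 + 1741743)/(-2256213 + D) = (-4771259 + 1741743)/(-2256213 - 351695) = -3029516/(-2607908) = -3029516*(-1/2607908) = 757379/651977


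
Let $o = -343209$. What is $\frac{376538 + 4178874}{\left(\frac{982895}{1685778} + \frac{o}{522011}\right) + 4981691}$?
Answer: $\frac{4008738232086427896}{4383861410075972821} \approx 0.91443$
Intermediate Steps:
$\frac{376538 + 4178874}{\left(\frac{982895}{1685778} + \frac{o}{522011}\right) + 4981691} = \frac{376538 + 4178874}{\left(\frac{982895}{1685778} - \frac{343209}{522011}\right) + 4981691} = \frac{4555412}{\left(982895 \cdot \frac{1}{1685778} - \frac{343209}{522011}\right) + 4981691} = \frac{4555412}{\left(\frac{982895}{1685778} - \frac{343209}{522011}\right) + 4981691} = \frac{4555412}{- \frac{65492179757}{879994659558} + 4981691} = \frac{4555412}{\frac{4383861410075972821}{879994659558}} = 4555412 \cdot \frac{879994659558}{4383861410075972821} = \frac{4008738232086427896}{4383861410075972821}$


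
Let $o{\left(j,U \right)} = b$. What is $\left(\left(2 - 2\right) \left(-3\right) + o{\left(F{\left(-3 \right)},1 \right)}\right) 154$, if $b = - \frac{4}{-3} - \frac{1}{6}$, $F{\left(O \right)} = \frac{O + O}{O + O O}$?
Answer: $\frac{539}{3} \approx 179.67$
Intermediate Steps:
$F{\left(O \right)} = \frac{2 O}{O + O^{2}}$
$b = \frac{7}{6}$ ($b = \left(-4\right) \left(- \frac{1}{3}\right) - \frac{1}{6} = \frac{4}{3} - \frac{1}{6} = \frac{7}{6} \approx 1.1667$)
$o{\left(j,U \right)} = \frac{7}{6}$
$\left(\left(2 - 2\right) \left(-3\right) + o{\left(F{\left(-3 \right)},1 \right)}\right) 154 = \left(\left(2 - 2\right) \left(-3\right) + \frac{7}{6}\right) 154 = \left(0 \left(-3\right) + \frac{7}{6}\right) 154 = \left(0 + \frac{7}{6}\right) 154 = \frac{7}{6} \cdot 154 = \frac{539}{3}$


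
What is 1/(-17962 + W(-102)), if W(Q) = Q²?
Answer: -1/7558 ≈ -0.00013231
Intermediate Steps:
1/(-17962 + W(-102)) = 1/(-17962 + (-102)²) = 1/(-17962 + 10404) = 1/(-7558) = -1/7558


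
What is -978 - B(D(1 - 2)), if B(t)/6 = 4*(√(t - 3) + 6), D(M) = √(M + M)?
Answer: -1122 - 24*√(-3 + I*√2) ≈ -1131.5 - 42.652*I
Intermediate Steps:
D(M) = √2*√M (D(M) = √(2*M) = √2*√M)
B(t) = 144 + 24*√(-3 + t) (B(t) = 6*(4*(√(t - 3) + 6)) = 6*(4*(√(-3 + t) + 6)) = 6*(4*(6 + √(-3 + t))) = 6*(24 + 4*√(-3 + t)) = 144 + 24*√(-3 + t))
-978 - B(D(1 - 2)) = -978 - (144 + 24*√(-3 + √2*√(1 - 2))) = -978 - (144 + 24*√(-3 + √2*√(-1))) = -978 - (144 + 24*√(-3 + √2*I)) = -978 - (144 + 24*√(-3 + I*√2)) = -978 + (-144 - 24*√(-3 + I*√2)) = -1122 - 24*√(-3 + I*√2)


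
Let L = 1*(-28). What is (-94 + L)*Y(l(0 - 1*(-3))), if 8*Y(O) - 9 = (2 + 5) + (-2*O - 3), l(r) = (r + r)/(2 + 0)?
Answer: -427/4 ≈ -106.75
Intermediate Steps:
l(r) = r (l(r) = (2*r)/2 = (2*r)*(½) = r)
L = -28
Y(O) = 13/8 - O/4 (Y(O) = 9/8 + ((2 + 5) + (-2*O - 3))/8 = 9/8 + (7 + (-3 - 2*O))/8 = 9/8 + (4 - 2*O)/8 = 9/8 + (½ - O/4) = 13/8 - O/4)
(-94 + L)*Y(l(0 - 1*(-3))) = (-94 - 28)*(13/8 - (0 - 1*(-3))/4) = -122*(13/8 - (0 + 3)/4) = -122*(13/8 - ¼*3) = -122*(13/8 - ¾) = -122*7/8 = -427/4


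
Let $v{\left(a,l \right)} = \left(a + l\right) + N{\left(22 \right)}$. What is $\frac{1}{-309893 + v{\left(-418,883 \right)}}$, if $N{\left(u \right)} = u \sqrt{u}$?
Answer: $- \frac{77357}{23936419134} - \frac{11 \sqrt{22}}{47872838268} \approx -3.2328 \cdot 10^{-6}$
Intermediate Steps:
$N{\left(u \right)} = u^{\frac{3}{2}}$
$v{\left(a,l \right)} = a + l + 22 \sqrt{22}$ ($v{\left(a,l \right)} = \left(a + l\right) + 22^{\frac{3}{2}} = \left(a + l\right) + 22 \sqrt{22} = a + l + 22 \sqrt{22}$)
$\frac{1}{-309893 + v{\left(-418,883 \right)}} = \frac{1}{-309893 + \left(-418 + 883 + 22 \sqrt{22}\right)} = \frac{1}{-309893 + \left(465 + 22 \sqrt{22}\right)} = \frac{1}{-309428 + 22 \sqrt{22}}$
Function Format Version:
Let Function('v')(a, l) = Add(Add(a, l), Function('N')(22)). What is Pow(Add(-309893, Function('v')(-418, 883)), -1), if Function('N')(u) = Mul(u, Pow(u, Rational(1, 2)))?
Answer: Add(Rational(-77357, 23936419134), Mul(Rational(-11, 47872838268), Pow(22, Rational(1, 2)))) ≈ -3.2328e-6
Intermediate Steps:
Function('N')(u) = Pow(u, Rational(3, 2))
Function('v')(a, l) = Add(a, l, Mul(22, Pow(22, Rational(1, 2)))) (Function('v')(a, l) = Add(Add(a, l), Pow(22, Rational(3, 2))) = Add(Add(a, l), Mul(22, Pow(22, Rational(1, 2)))) = Add(a, l, Mul(22, Pow(22, Rational(1, 2)))))
Pow(Add(-309893, Function('v')(-418, 883)), -1) = Pow(Add(-309893, Add(-418, 883, Mul(22, Pow(22, Rational(1, 2))))), -1) = Pow(Add(-309893, Add(465, Mul(22, Pow(22, Rational(1, 2))))), -1) = Pow(Add(-309428, Mul(22, Pow(22, Rational(1, 2)))), -1)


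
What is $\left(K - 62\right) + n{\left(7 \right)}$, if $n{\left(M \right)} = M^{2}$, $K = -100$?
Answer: $-113$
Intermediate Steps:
$\left(K - 62\right) + n{\left(7 \right)} = \left(-100 - 62\right) + 7^{2} = -162 + 49 = -113$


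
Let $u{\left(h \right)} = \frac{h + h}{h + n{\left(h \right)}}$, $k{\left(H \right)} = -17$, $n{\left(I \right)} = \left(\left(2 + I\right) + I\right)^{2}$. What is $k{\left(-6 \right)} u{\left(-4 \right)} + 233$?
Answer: $\frac{949}{4} \approx 237.25$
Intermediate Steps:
$n{\left(I \right)} = \left(2 + 2 I\right)^{2}$
$u{\left(h \right)} = \frac{2 h}{h + 4 \left(1 + h\right)^{2}}$ ($u{\left(h \right)} = \frac{h + h}{h + 4 \left(1 + h\right)^{2}} = \frac{2 h}{h + 4 \left(1 + h\right)^{2}}$)
$k{\left(-6 \right)} u{\left(-4 \right)} + 233 = - 17 \cdot 2 \left(-4\right) \frac{1}{-4 + 4 \left(1 - 4\right)^{2}} + 233 = - 17 \cdot 2 \left(-4\right) \frac{1}{-4 + 4 \left(-3\right)^{2}} + 233 = - 17 \cdot 2 \left(-4\right) \frac{1}{-4 + 4 \cdot 9} + 233 = - 17 \cdot 2 \left(-4\right) \frac{1}{-4 + 36} + 233 = - 17 \cdot 2 \left(-4\right) \frac{1}{32} + 233 = \left(-17\right) \left(- \frac{1}{4}\right) + 233 = \frac{17}{4} + 233 = \frac{949}{4}$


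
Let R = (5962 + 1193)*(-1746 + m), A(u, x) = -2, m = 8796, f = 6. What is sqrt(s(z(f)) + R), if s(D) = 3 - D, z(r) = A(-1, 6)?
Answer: sqrt(50442755) ≈ 7102.3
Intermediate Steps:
z(r) = -2
R = 50442750 (R = (5962 + 1193)*(-1746 + 8796) = 7155*7050 = 50442750)
sqrt(s(z(f)) + R) = sqrt((3 - 1*(-2)) + 50442750) = sqrt((3 + 2) + 50442750) = sqrt(5 + 50442750) = sqrt(50442755)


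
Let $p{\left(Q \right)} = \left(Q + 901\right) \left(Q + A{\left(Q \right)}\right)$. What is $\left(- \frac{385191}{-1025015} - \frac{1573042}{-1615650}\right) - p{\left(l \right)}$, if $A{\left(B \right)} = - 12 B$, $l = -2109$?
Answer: $\frac{4641023055702950678}{165606548475} \approx 2.8024 \cdot 10^{7}$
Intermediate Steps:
$p{\left(Q \right)} = - 11 Q \left(901 + Q\right)$ ($p{\left(Q \right)} = \left(Q + 901\right) \left(Q - 12 Q\right) = \left(901 + Q\right) \left(- 11 Q\right) = - 11 Q \left(901 + Q\right)$)
$\left(- \frac{385191}{-1025015} - \frac{1573042}{-1615650}\right) - p{\left(l \right)} = \left(- \frac{385191}{-1025015} - \frac{1573042}{-1615650}\right) - 11 \left(-2109\right) \left(-901 - -2109\right) = \left(\left(-385191\right) \left(- \frac{1}{1025015}\right) - - \frac{786521}{807825}\right) - 11 \left(-2109\right) \left(-901 + 2109\right) = \left(\frac{385191}{1025015} + \frac{786521}{807825}\right) - 11 \left(-2109\right) 1208 = \frac{223472548478}{165606548475} - -28024392 = \frac{223472548478}{165606548475} + 28024392 = \frac{4641023055702950678}{165606548475}$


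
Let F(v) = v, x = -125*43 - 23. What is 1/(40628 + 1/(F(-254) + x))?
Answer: 5652/229629455 ≈ 2.4614e-5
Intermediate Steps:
x = -5398 (x = -5375 - 23 = -5398)
1/(40628 + 1/(F(-254) + x)) = 1/(40628 + 1/(-254 - 5398)) = 1/(40628 + 1/(-5652)) = 1/(40628 - 1/5652) = 1/(229629455/5652) = 5652/229629455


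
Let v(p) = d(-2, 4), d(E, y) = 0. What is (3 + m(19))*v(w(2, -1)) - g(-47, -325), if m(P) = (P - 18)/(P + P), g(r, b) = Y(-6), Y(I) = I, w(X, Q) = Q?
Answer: 6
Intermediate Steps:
v(p) = 0
g(r, b) = -6
m(P) = (-18 + P)/(2*P) (m(P) = (-18 + P)/((2*P)) = (-18 + P)*(1/(2*P)) = (-18 + P)/(2*P))
(3 + m(19))*v(w(2, -1)) - g(-47, -325) = (3 + (½)*(-18 + 19)/19)*0 - 1*(-6) = (3 + (½)*(1/19)*1)*0 + 6 = (3 + 1/38)*0 + 6 = (115/38)*0 + 6 = 0 + 6 = 6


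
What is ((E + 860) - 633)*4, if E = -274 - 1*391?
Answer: -1752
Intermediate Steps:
E = -665 (E = -274 - 391 = -665)
((E + 860) - 633)*4 = ((-665 + 860) - 633)*4 = (195 - 633)*4 = -438*4 = -1752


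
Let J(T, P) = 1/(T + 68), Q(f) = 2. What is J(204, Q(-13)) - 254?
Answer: -69087/272 ≈ -254.00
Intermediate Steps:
J(T, P) = 1/(68 + T)
J(204, Q(-13)) - 254 = 1/(68 + 204) - 254 = 1/272 - 254 = -69087/272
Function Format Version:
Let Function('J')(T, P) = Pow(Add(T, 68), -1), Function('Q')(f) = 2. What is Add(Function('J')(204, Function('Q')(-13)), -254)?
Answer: Rational(-69087, 272) ≈ -254.00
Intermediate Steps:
Function('J')(T, P) = Pow(Add(68, T), -1)
Add(Function('J')(204, Function('Q')(-13)), -254) = Add(Pow(Add(68, 204), -1), -254) = Add(Pow(272, -1), -254) = Add(Rational(1, 272), -254) = Rational(-69087, 272)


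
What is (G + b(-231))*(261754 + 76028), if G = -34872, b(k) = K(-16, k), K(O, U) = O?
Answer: -11784538416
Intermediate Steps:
b(k) = -16
(G + b(-231))*(261754 + 76028) = (-34872 - 16)*(261754 + 76028) = -34888*337782 = -11784538416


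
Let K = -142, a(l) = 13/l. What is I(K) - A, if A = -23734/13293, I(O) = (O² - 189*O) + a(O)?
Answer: 88724454631/1887606 ≈ 47004.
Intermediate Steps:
I(O) = O² - 189*O + 13/O (I(O) = (O² - 189*O) + 13/O = O² - 189*O + 13/O)
A = -23734/13293 (A = -23734*1/13293 = -23734/13293 ≈ -1.7854)
I(K) - A = (13 + (-142)²*(-189 - 142))/(-142) - 1*(-23734/13293) = -(13 + 20164*(-331))/142 + 23734/13293 = -(13 - 6674284)/142 + 23734/13293 = -1/142*(-6674271) + 23734/13293 = 6674271/142 + 23734/13293 = 88724454631/1887606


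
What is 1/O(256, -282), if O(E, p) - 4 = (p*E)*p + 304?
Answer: 1/20358452 ≈ 4.9120e-8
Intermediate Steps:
O(E, p) = 308 + E*p**2 (O(E, p) = 4 + ((p*E)*p + 304) = 4 + ((E*p)*p + 304) = 4 + (E*p**2 + 304) = 4 + (304 + E*p**2) = 308 + E*p**2)
1/O(256, -282) = 1/(308 + 256*(-282)**2) = 1/(308 + 256*79524) = 1/(308 + 20358144) = 1/20358452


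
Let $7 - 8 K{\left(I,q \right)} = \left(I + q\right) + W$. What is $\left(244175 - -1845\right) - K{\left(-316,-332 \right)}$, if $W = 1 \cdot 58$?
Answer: $\frac{1967563}{8} \approx 2.4595 \cdot 10^{5}$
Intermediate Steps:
$W = 58$
$K{\left(I,q \right)} = - \frac{51}{8} - \frac{I}{8} - \frac{q}{8}$ ($K{\left(I,q \right)} = \frac{7}{8} - \frac{\left(I + q\right) + 58}{8} = \frac{7}{8} - \frac{58 + I + q}{8} = \frac{7}{8} - \left(\frac{29}{4} + \frac{I}{8} + \frac{q}{8}\right) = - \frac{51}{8} - \frac{I}{8} - \frac{q}{8}$)
$\left(244175 - -1845\right) - K{\left(-316,-332 \right)} = \left(244175 - -1845\right) - \left(- \frac{51}{8} - - \frac{79}{2} - - \frac{83}{2}\right) = \left(244175 + 1845\right) - \left(- \frac{51}{8} + \frac{79}{2} + \frac{83}{2}\right) = 246020 - \frac{597}{8} = \frac{1967563}{8}$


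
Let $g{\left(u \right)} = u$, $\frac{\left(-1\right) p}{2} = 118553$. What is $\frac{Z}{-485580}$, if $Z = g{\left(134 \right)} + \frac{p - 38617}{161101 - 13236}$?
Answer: $- \frac{6512729}{23933428900} \approx -0.00027212$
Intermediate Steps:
$p = -237106$ ($p = \left(-2\right) 118553 = -237106$)
$Z = \frac{19538187}{147865}$ ($Z = 134 + \frac{-237106 - 38617}{161101 - 13236} = 134 - \frac{275723}{147865} = \frac{19538187}{147865} \approx 132.14$)
$\frac{Z}{-485580} = \frac{19538187}{147865 \left(-485580\right)} = \frac{19538187}{147865} \left(- \frac{1}{485580}\right) = - \frac{6512729}{23933428900}$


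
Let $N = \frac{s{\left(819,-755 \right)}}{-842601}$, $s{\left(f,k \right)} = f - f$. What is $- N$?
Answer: $0$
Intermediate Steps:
$s{\left(f,k \right)} = 0$
$N = 0$ ($N = \frac{0}{-842601} = 0 \left(- \frac{1}{842601}\right) = 0$)
$- N = \left(-1\right) 0 = 0$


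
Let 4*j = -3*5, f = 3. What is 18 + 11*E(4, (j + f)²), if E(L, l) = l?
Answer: 387/16 ≈ 24.188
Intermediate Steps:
j = -15/4 (j = (-3*5)/4 = (¼)*(-15) = -15/4 ≈ -3.7500)
18 + 11*E(4, (j + f)²) = 18 + 11*(-15/4 + 3)² = 18 + 11*(-¾)² = 18 + 11*(9/16) = 18 + 99/16 = 387/16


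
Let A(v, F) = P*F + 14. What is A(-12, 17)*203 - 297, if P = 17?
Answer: 61212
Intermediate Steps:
A(v, F) = 14 + 17*F (A(v, F) = 17*F + 14 = 14 + 17*F)
A(-12, 17)*203 - 297 = (14 + 17*17)*203 - 297 = (14 + 289)*203 - 297 = 303*203 - 297 = 61509 - 297 = 61212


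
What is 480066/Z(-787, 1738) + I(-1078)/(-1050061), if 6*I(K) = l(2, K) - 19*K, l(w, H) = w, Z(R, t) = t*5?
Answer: 252034458183/4562515045 ≈ 55.240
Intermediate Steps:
Z(R, t) = 5*t
I(K) = ⅓ - 19*K/6 (I(K) = (2 - 19*K)/6 = ⅓ - 19*K/6)
480066/Z(-787, 1738) + I(-1078)/(-1050061) = 480066/((5*1738)) + (⅓ - 19/6*(-1078))/(-1050061) = 480066/8690 + (⅓ + 10241/3)*(-1/1050061) = 480066*(1/8690) + 3414*(-1/1050061) = 240033/4345 - 3414/1050061 = 252034458183/4562515045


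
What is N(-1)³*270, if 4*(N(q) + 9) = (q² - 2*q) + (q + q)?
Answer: -5788125/32 ≈ -1.8088e+5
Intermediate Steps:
N(q) = -9 + q²/4 (N(q) = -9 + ((q² - 2*q) + (q + q))/4 = -9 + ((q² - 2*q) + 2*q)/4 = -9 + q²/4)
N(-1)³*270 = (-9 + (¼)*(-1)²)³*270 = (-9 + (¼)*1)³*270 = (-9 + ¼)³*270 = (-35/4)³*270 = -42875/64*270 = -5788125/32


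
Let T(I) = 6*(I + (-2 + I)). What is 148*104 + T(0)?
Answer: 15380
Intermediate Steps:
T(I) = -12 + 12*I (T(I) = 6*(-2 + 2*I) = -12 + 12*I)
148*104 + T(0) = 148*104 + (-12 + 12*0) = 15392 + (-12 + 0) = 15392 - 12 = 15380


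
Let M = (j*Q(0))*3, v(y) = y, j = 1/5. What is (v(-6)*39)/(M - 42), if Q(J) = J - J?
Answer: 39/7 ≈ 5.5714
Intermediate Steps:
j = 1/5 ≈ 0.20000
Q(J) = 0
M = 0 (M = ((1/5)*0)*3 = 0*3 = 0)
(v(-6)*39)/(M - 42) = (-6*39)/(0 - 42) = -234/(-42) = -234*(-1/42) = 39/7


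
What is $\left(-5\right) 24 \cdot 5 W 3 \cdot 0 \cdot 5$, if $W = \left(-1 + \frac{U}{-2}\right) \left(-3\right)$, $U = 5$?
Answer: $0$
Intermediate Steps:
$W = \frac{21}{2}$ ($W = \left(-1 + \frac{5}{-2}\right) \left(-3\right) = \left(-1 + 5 \left(- \frac{1}{2}\right)\right) \left(-3\right) = \left(-1 - \frac{5}{2}\right) \left(-3\right) = \left(- \frac{7}{2}\right) \left(-3\right) = \frac{21}{2} \approx 10.5$)
$\left(-5\right) 24 \cdot 5 W 3 \cdot 0 \cdot 5 = \left(-5\right) 24 \cdot 5 \cdot \frac{21}{2} \cdot 3 \cdot 0 \cdot 5 = - 120 \frac{105 \cdot 0 \cdot 5}{2} = - 120 \cdot \frac{105}{2} \cdot 0 = \left(-120\right) 0 = 0$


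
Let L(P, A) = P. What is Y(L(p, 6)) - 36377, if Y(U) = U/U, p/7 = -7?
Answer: -36376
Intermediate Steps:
p = -49 (p = 7*(-7) = -49)
Y(U) = 1
Y(L(p, 6)) - 36377 = 1 - 36377 = -36376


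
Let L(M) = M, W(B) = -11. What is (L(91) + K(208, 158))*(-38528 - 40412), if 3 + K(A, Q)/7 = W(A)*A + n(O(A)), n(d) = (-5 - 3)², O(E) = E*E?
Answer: 1223412120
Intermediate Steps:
O(E) = E²
n(d) = 64 (n(d) = (-8)² = 64)
K(A, Q) = 427 - 77*A (K(A, Q) = -21 + 7*(-11*A + 64) = -21 + 7*(64 - 11*A) = -21 + (448 - 77*A) = 427 - 77*A)
(L(91) + K(208, 158))*(-38528 - 40412) = (91 + (427 - 77*208))*(-38528 - 40412) = (91 + (427 - 16016))*(-78940) = (91 - 15589)*(-78940) = -15498*(-78940) = 1223412120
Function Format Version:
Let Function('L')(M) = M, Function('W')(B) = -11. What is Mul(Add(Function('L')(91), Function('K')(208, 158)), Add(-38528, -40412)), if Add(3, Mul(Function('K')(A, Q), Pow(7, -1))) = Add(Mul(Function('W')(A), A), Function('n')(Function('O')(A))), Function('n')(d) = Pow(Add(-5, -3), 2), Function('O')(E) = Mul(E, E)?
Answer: 1223412120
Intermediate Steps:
Function('O')(E) = Pow(E, 2)
Function('n')(d) = 64 (Function('n')(d) = Pow(-8, 2) = 64)
Function('K')(A, Q) = Add(427, Mul(-77, A)) (Function('K')(A, Q) = Add(-21, Mul(7, Add(Mul(-11, A), 64))) = Add(-21, Mul(7, Add(64, Mul(-11, A)))) = Add(-21, Add(448, Mul(-77, A))) = Add(427, Mul(-77, A)))
Mul(Add(Function('L')(91), Function('K')(208, 158)), Add(-38528, -40412)) = Mul(Add(91, Add(427, Mul(-77, 208))), Add(-38528, -40412)) = Mul(Add(91, Add(427, -16016)), -78940) = Mul(Add(91, -15589), -78940) = Mul(-15498, -78940) = 1223412120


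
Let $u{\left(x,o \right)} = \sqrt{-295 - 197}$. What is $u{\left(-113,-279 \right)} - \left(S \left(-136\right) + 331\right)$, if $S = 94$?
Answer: $12453 + 2 i \sqrt{123} \approx 12453.0 + 22.181 i$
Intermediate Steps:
$u{\left(x,o \right)} = 2 i \sqrt{123}$ ($u{\left(x,o \right)} = \sqrt{-492} = 2 i \sqrt{123}$)
$u{\left(-113,-279 \right)} - \left(S \left(-136\right) + 331\right) = 2 i \sqrt{123} - \left(94 \left(-136\right) + 331\right) = 2 i \sqrt{123} - \left(-12784 + 331\right) = 2 i \sqrt{123} - -12453 = 2 i \sqrt{123} + 12453 = 12453 + 2 i \sqrt{123}$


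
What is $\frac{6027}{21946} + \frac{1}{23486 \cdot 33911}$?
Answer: $\frac{1200026552272}{4369633747429} \approx 0.27463$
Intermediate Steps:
$\frac{6027}{21946} + \frac{1}{23486 \cdot 33911} = 6027 \cdot \frac{1}{21946} + \frac{1}{23486} \cdot \frac{1}{33911} = \frac{6027}{21946} + \frac{1}{796433746} = \frac{1200026552272}{4369633747429}$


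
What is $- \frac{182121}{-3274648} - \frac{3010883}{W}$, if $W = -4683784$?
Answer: $\frac{669537338753}{958608994252} \approx 0.69845$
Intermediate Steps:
$- \frac{182121}{-3274648} - \frac{3010883}{W} = - \frac{182121}{-3274648} - \frac{3010883}{-4683784} = \left(-182121\right) \left(- \frac{1}{3274648}\right) - - \frac{3010883}{4683784} = \frac{182121}{3274648} + \frac{3010883}{4683784} = \frac{669537338753}{958608994252}$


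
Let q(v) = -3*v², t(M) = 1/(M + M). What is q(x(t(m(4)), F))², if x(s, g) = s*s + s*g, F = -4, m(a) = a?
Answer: 8311689/16777216 ≈ 0.49542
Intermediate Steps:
t(M) = 1/(2*M)
x(s, g) = s² + g*s
q(x(t(m(4)), F))² = (-3*(-4 + (½)/4)²/64)² = (-3*(-4 + (½)*(¼))²/64)² = (-3*(-4 + ⅛)²/64)² = (-3*((⅛)*(-31/8))²)² = (-3*(-31/64)²)² = (-3*961/4096)² = (-2883/4096)² = 8311689/16777216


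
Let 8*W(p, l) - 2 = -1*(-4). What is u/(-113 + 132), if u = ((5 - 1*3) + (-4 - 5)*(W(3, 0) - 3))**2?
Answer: 7921/304 ≈ 26.056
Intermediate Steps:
W(p, l) = 3/4 (W(p, l) = 1/4 + (-1*(-4))/8 = 1/4 + (1/8)*4 = 1/4 + 1/2 = 3/4)
u = 7921/16 (u = ((5 - 1*3) + (-4 - 5)*(3/4 - 3))**2 = ((5 - 3) - 9*(-9/4))**2 = (2 + 81/4)**2 = (89/4)**2 = 7921/16 ≈ 495.06)
u/(-113 + 132) = (7921/16)/(-113 + 132) = (7921/16)/19 = (1/19)*(7921/16) = 7921/304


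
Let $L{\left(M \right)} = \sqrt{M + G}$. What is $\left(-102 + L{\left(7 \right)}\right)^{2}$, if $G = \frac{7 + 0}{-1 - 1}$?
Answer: $\frac{\left(204 - \sqrt{14}\right)^{2}}{4} \approx 10026.0$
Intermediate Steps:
$G = - \frac{7}{2}$ ($G = \frac{7}{-2} = 7 \left(- \frac{1}{2}\right) = - \frac{7}{2} \approx -3.5$)
$L{\left(M \right)} = \sqrt{- \frac{7}{2} + M}$ ($L{\left(M \right)} = \sqrt{M - \frac{7}{2}} = \sqrt{- \frac{7}{2} + M}$)
$\left(-102 + L{\left(7 \right)}\right)^{2} = \left(-102 + \frac{\sqrt{-14 + 4 \cdot 7}}{2}\right)^{2} = \left(-102 + \frac{\sqrt{-14 + 28}}{2}\right)^{2} = \left(-102 + \frac{\sqrt{14}}{2}\right)^{2}$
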